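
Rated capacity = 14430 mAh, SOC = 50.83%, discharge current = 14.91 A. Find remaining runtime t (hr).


Convert: C_total = 14430 mAh = 14.43 Ah
Step 1: remaining = SOC/100 * C_total = 50.83/100 * 14.43 = 7.3348 Ah
Step 2: t = remaining / I = 7.3348 / 14.91 = 0.4919 hr

0.4919 hr


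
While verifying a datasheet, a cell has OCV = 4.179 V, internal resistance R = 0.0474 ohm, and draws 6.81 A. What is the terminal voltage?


IR drop = 6.81 * 0.0474 = 0.32279 V
V = 4.179 - 0.32279 = 3.856 V

3.856 V


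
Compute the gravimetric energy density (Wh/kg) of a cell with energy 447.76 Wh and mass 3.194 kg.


Specific energy = 447.76 Wh / 3.194 kg = 140.2 Wh/kg

140.2 Wh/kg


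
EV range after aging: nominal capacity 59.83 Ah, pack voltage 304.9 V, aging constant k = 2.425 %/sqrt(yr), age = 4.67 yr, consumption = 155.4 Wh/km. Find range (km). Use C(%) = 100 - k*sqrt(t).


Step 1: capacity retention = 100 - 2.425 * sqrt(4.67) = 100 - 2.425 * 2.161 = 94.76%
Step 2: C_now = 59.83 * 94.76/100 = 56.695 Ah
Step 3: E_pack = V * C_now = 304.9 * 56.695 = 17286 Wh
Step 4: range = E_pack / consumption = 17286 / 155.4 = 111.2 km

111.2 km


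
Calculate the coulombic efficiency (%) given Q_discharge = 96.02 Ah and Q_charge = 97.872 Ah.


eta_c = Q_dis / Q_chg * 100 = 96.02 / 97.872 * 100 = 98.11%

98.11%


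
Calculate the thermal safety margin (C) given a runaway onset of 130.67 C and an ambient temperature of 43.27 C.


margin = T_onset - T_ambient = 130.67 - 43.27 = 87.4 C

87.4 C


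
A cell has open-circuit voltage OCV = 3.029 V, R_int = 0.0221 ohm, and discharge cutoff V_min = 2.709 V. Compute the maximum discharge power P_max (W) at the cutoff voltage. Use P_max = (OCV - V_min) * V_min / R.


dV = OCV - V_min = 0.32 V (so I_max = dV / R)
P_max = dV * V_min / R = 0.32 * 2.709 / 0.0221 = 39.23 W

39.23 W


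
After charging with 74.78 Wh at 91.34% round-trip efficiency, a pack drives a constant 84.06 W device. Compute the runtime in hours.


Step 1: E_discharge = eta/100 * E_charge = 91.34/100 * 74.78 = 68.304 Wh
Step 2: t = E_discharge / P = 68.304 / 84.06 = 0.8126 hr

0.8126 hr


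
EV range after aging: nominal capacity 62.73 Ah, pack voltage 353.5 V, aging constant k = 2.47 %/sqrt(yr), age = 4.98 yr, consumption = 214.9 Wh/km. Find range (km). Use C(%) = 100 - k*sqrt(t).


Step 1: capacity retention = 100 - 2.47 * sqrt(4.98) = 100 - 2.47 * 2.2316 = 94.488%
Step 2: C_now = 62.73 * 94.488/100 = 59.272 Ah
Step 3: E_pack = V * C_now = 353.5 * 59.272 = 20953 Wh
Step 4: range = E_pack / consumption = 20953 / 214.9 = 97.50 km

97.50 km


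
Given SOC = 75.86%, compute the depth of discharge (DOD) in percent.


DOD = 100 - SOC = 100 - 75.86 = 24.14%

24.14%


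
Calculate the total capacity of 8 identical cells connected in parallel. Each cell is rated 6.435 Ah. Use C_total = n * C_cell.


C_total = 8 * 6.435 = 51.48 Ah

51.48 Ah


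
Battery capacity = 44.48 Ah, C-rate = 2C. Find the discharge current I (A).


I = C_rate * capacity = 2 * 44.48 = 88.96 A

88.96 A


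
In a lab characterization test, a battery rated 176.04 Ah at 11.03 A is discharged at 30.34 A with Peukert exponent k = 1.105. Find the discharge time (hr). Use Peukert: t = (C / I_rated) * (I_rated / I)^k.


Step 1: t_rated = C / I_rated = 176.04 / 11.03 = 15.96 hr
Step 2: ratio = 11.03 / 30.34 = 0.36355
Step 3: ratio^k = 0.36355^1.105 = 0.32691
Step 4: t = t_rated * ratio^k = 15.96 * 0.32691 = 5.217 hr

5.217 hr


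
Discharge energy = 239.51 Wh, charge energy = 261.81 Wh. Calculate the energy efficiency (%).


Round-trip efficiency = 239.51/261.81 * 100% = 91.48%

91.48%


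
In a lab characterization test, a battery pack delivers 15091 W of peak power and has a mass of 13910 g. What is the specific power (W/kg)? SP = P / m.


Convert: m = 13910 g = 13.91 kg
Specific power = 15091 W / 13.91 kg = 1085 W/kg

1085 W/kg


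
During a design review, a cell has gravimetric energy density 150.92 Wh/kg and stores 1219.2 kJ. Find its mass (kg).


Convert: E = 1219.2 kJ = 338.67 Wh
m = E / ED = 338.67 / 150.92 = 2.244 kg

2.244 kg


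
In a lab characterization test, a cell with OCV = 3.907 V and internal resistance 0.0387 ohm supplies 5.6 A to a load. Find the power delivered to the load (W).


Step 1: V_terminal = OCV - I*R = 3.907 - 5.6 * 0.0387 = 3.6903 V
Step 2: P_out = V_terminal * I = 3.6903 * 5.6 = 20.67 W

20.67 W


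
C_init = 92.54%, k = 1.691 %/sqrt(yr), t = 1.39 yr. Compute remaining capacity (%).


Step 1: sqrt(1.39 yr) = 1.179
Step 2: drop = 1.691 * 1.179 = 1.9937
Step 3: C_final = 92.54 - 1.9937 = 90.55%

90.55%


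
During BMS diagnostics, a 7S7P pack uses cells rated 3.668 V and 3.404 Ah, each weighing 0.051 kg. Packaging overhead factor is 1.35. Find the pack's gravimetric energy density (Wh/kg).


Step 1: V_pack = 7 * 3.668 = 25.676 V
Step 2: C_pack = 7 * 3.404 = 23.828 Ah
Step 3: E_pack = V_pack * C_pack = 25.676 * 23.828 = 611.81 Wh
Step 4: m_pack = 7 * 7 * 0.051 * 1.35 = 3.3737 kg
Step 5: ED = E_pack / m_pack = 611.81 / 3.3737 = 181.3 Wh/kg

181.3 Wh/kg


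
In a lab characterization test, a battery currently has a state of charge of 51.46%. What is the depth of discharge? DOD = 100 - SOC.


DOD = 100 - SOC = 100 - 51.46 = 48.54%

48.54%


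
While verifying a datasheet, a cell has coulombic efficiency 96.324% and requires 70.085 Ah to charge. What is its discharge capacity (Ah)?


Q_dis = eta/100 * Q_chg = 96.324/100 * 70.085 = 67.51 Ah

67.51 Ah


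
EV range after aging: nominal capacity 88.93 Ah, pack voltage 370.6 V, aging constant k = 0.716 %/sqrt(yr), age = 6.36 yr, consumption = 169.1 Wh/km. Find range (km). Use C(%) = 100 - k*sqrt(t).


Step 1: capacity retention = 100 - 0.716 * sqrt(6.36) = 100 - 0.716 * 2.5219 = 98.194%
Step 2: C_now = 88.93 * 98.194/100 = 87.324 Ah
Step 3: E_pack = V * C_now = 370.6 * 87.324 = 32362 Wh
Step 4: range = E_pack / consumption = 32362 / 169.1 = 191.4 km

191.4 km


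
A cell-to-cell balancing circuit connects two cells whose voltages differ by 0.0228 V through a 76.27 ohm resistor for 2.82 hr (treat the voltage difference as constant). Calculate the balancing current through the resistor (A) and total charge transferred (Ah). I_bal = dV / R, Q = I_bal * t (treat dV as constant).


First, Ohm's law: I_bal = 0.0228 V / 76.27 ohm = 2.9894e-04 A
Then Q = I * t = 2.9894e-04 A * 2.82 hr = 8.430e-04 Ah

I=2.9894e-04 A, Q=8.430e-04 Ah


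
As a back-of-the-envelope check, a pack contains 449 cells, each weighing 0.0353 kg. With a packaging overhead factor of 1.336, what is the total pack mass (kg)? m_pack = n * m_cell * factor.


Cell mass sum = 449 * 0.0353 = 15.85 kg
With overhead 1.336: m_pack = 15.85 * 1.336 = 21.18 kg

21.18 kg


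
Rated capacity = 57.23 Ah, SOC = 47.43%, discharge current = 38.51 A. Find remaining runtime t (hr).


Step 1: remaining = SOC/100 * C_total = 47.43/100 * 57.23 = 27.144 Ah
Step 2: t = remaining / I = 27.144 / 38.51 = 0.7049 hr

0.7049 hr


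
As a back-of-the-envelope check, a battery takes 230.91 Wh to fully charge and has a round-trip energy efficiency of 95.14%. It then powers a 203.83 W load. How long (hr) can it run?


Step 1: E_discharge = eta/100 * E_charge = 95.14/100 * 230.91 = 219.69 Wh
Step 2: t = E_discharge / P = 219.69 / 203.83 = 1.078 hr

1.078 hr


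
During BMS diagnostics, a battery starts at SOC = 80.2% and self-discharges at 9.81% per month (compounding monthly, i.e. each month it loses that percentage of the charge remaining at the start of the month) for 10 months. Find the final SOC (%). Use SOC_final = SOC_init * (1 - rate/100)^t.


decay = (1 - 9.81/100)^10 = 0.35611
SOC_final = 80.2 * 0.35611 = 28.56%

28.56%


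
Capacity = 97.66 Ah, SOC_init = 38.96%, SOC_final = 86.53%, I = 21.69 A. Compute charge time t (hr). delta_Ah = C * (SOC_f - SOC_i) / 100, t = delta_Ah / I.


Step 1: dSOC = 86.53% - 38.96% = 47.57%
Step 2: delta_Ah = 97.66 * 47.57 / 100 = 46.457 Ah
Step 3: t = 46.457 / 21.69 = 2.142 hr

2.142 hr


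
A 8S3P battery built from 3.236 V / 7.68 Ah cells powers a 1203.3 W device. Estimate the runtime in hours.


Step 1: E_pack = Ns * V_cell * Np * C_cell = 8 * 3.236 * 3 * 7.68 = 596.46 Wh
Step 2: t = E_pack / P = 596.46 / 1203.3 = 0.4957 hr

0.4957 hr


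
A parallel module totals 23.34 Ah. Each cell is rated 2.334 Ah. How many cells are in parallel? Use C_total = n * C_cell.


n = C_total / C_cell = 23.34 / 2.334 = 10

10


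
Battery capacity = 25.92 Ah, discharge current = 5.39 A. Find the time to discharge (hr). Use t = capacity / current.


Runtime = 25.92 Ah / 5.39 A = 4.809 hr

4.809 hr


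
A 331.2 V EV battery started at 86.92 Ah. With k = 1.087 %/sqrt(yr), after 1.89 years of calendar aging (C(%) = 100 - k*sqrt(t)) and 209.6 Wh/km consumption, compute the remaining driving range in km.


Step 1: capacity retention = 100 - 1.087 * sqrt(1.89) = 100 - 1.087 * 1.3748 = 98.506%
Step 2: C_now = 86.92 * 98.506/100 = 85.621 Ah
Step 3: E_pack = V * C_now = 331.2 * 85.621 = 28358 Wh
Step 4: range = E_pack / consumption = 28358 / 209.6 = 135.3 km

135.3 km


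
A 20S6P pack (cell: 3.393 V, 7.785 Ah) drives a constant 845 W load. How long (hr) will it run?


Step 1: E_pack = Ns * V_cell * Np * C_cell = 20 * 3.393 * 6 * 7.785 = 3169.7 Wh
Step 2: t = E_pack / P = 3169.7 / 845 = 3.751 hr

3.751 hr


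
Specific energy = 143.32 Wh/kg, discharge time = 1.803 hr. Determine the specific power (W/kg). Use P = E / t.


Specific power = 143.32 Wh/kg / 1.803 hr = 79.49 W/kg

79.49 W/kg


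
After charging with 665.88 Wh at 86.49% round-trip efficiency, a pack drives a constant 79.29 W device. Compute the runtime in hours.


Step 1: E_discharge = eta/100 * E_charge = 86.49/100 * 665.88 = 575.92 Wh
Step 2: t = E_discharge / P = 575.92 / 79.29 = 7.263 hr

7.263 hr


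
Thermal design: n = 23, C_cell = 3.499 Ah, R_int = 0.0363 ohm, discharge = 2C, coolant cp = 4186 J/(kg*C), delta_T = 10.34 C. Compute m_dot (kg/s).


Step 1: I = 2 * 3.499 = 6.998 A
Step 2: Q_cell = I^2 * R = 6.998^2 * 0.0363 = 1.7777 W
Step 3: Q_total = 23 * 1.7777 = 40.887 W
Step 4: m_dot = Q_total / (cp * dT) = 40.887 / (4186 * 10.34) = 9.446e-04 kg/s

9.446e-04 kg/s


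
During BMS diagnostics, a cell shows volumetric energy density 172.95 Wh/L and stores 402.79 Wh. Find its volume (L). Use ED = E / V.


V = E / ED = 402.79 / 172.95 = 2.329 L

2.329 L


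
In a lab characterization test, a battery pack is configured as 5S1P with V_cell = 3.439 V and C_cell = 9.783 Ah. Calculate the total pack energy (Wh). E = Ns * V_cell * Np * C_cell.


E = Ns * Vcell * Np * Ccell = 5 * 3.439 * 1 * 9.783 = 168.2 Wh

168.2 Wh


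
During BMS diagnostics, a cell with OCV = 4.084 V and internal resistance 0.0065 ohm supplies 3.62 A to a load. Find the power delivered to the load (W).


Step 1: V_terminal = OCV - I*R = 4.084 - 3.62 * 0.0065 = 4.0605 V
Step 2: P_out = V_terminal * I = 4.0605 * 3.62 = 14.70 W

14.70 W


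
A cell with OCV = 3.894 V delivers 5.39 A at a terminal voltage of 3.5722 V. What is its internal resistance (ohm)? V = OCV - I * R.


R = (OCV - V) / I = (3.894 - 3.5722) / 5.39 = 0.05970 ohm

0.05970 ohm


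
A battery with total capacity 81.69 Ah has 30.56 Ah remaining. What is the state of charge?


SOC = (remaining / total) * 100 = (30.56 / 81.69) * 100 = 37.41%

37.41%


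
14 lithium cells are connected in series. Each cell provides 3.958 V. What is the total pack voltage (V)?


V_pack = n * V_cell = 14 * 3.958 = 55.412 V

55.412 V


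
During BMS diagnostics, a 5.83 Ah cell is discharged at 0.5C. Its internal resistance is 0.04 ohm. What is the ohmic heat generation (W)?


Step 1: I = C_rate * capacity = 0.5 * 5.83 = 2.915 A
Step 2: Q = I^2 * R = 2.915^2 * 0.04 = 8.4972 * 0.04 = 0.3399 W

0.3399 W


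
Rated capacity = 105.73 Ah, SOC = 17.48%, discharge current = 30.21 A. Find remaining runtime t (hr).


Step 1: remaining = SOC/100 * C_total = 17.48/100 * 105.73 = 18.482 Ah
Step 2: t = remaining / I = 18.482 / 30.21 = 0.6118 hr

0.6118 hr


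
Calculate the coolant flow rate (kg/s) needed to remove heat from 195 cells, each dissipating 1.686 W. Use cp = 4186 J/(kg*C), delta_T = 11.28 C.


Q_total = 195 * 1.686 = 328.77 W
m_dot = Q_total / (cp * dT) = 328.77 / (4186 * 11.28) = 0.006963 kg/s

0.006963 kg/s


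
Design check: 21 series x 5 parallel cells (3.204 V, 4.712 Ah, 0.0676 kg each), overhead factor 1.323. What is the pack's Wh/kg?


Step 1: V_pack = 21 * 3.204 = 67.284 V
Step 2: C_pack = 5 * 4.712 = 23.56 Ah
Step 3: E_pack = V_pack * C_pack = 67.284 * 23.56 = 1585.2 Wh
Step 4: m_pack = 21 * 5 * 0.0676 * 1.323 = 9.3907 kg
Step 5: ED = E_pack / m_pack = 1585.2 / 9.3907 = 168.8 Wh/kg

168.8 Wh/kg


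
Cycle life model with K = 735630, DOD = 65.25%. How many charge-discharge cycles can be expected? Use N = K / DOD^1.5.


Step 1: DOD^1.5 = 65.25^1.5 = 527.07
Step 2: N = 735630 / 527.07 = 1396 cycles

1396 cycles


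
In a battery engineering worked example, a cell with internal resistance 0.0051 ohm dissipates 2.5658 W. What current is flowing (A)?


I = sqrt(Q / R) = sqrt(2.5658 / 0.0051) = sqrt(503.1) = 22.43 A

22.43 A


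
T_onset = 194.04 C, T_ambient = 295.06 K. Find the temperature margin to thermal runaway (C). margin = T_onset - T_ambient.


Convert: T_ambient = 295.06 K = 21.91 C
margin = 194.04 - 21.91 = 172.13 C

172.13 C


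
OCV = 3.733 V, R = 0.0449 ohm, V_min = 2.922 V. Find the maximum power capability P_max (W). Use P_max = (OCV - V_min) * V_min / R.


P_max = (OCV - V_min) * V_min / R = (3.733 - 2.922) * 2.922 / 0.0449 = 0.811 * 2.922 / 0.0449 = 52.78 W

52.78 W


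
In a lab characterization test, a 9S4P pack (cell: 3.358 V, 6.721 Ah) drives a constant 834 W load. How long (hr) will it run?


Step 1: E_pack = Ns * V_cell * Np * C_cell = 9 * 3.358 * 4 * 6.721 = 812.49 Wh
Step 2: t = E_pack / P = 812.49 / 834 = 0.9742 hr

0.9742 hr


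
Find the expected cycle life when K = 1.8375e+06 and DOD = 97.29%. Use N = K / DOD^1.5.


DOD^1.5 = 959.63
N = K / DOD^1.5 = 1.8375e+06 / 959.63 = 1915

1915 cycles


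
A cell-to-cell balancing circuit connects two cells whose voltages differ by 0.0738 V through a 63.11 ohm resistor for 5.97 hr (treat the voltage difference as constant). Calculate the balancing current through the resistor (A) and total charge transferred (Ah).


I_bal = dV / R = 0.0738 / 63.11 = 0.0011694 A
Q = I_bal * t = 0.0011694 * 5.97 = 0.006981 Ah

I=0.0011694 A, Q=0.006981 Ah


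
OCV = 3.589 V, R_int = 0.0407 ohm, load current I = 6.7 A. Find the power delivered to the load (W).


Step 1: V_terminal = OCV - I*R = 3.589 - 6.7 * 0.0407 = 3.3163 V
Step 2: P_out = V_terminal * I = 3.3163 * 6.7 = 22.22 W

22.22 W


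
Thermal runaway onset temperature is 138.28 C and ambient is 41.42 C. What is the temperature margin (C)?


Safety margin = 138.28 C - 41.42 C = 96.86 C

96.86 C


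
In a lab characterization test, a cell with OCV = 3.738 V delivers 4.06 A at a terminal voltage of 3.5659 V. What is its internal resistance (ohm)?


R = (OCV - V) / I = (3.738 - 3.5659) / 4.06 = 0.04239 ohm

0.04239 ohm


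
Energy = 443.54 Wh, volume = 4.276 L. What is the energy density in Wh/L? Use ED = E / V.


ED = E / V = 443.54 / 4.276 = 103.7 Wh/L

103.7 Wh/L


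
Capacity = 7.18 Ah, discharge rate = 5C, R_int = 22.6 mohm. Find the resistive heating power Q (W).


Convert: R = 22.6 mohm = 0.0226 ohm
Step 1: I = C_rate * capacity = 5 * 7.18 = 35.9 A
Step 2: Q = I^2 * R = 35.9^2 * 0.0226 = 1288.8 * 0.0226 = 29.13 W

29.13 W


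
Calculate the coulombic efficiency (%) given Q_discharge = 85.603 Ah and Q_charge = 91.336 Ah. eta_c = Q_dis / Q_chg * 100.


eta_c = Q_dis / Q_chg * 100 = 85.603 / 91.336 * 100 = 93.72%

93.72%


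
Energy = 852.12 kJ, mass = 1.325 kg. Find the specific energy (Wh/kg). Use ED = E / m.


Convert: E = 852.12 kJ = 236.7 Wh
ED = E / m = 236.7 / 1.325 = 178.6 Wh/kg

178.6 Wh/kg


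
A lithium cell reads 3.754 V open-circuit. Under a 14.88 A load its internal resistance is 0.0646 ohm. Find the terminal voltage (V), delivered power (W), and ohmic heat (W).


Step 1: V_terminal = OCV - I*R = 3.754 - 14.88 * 0.0646 = 2.7928 V
Step 2: P_out = V_terminal * I = 2.7928 * 14.88 = 41.56 W
Step 3: Q = I^2 * R = 14.88^2 * 0.0646 = 14.30 W

V=2.7928 V, P=41.56 W, Q=14.30 W


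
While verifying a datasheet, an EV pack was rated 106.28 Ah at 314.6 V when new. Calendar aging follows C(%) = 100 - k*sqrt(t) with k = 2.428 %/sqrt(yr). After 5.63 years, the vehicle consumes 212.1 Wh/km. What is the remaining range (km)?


Step 1: capacity retention = 100 - 2.428 * sqrt(5.63) = 100 - 2.428 * 2.3728 = 94.239%
Step 2: C_now = 106.28 * 94.239/100 = 100.16 Ah
Step 3: E_pack = V * C_now = 314.6 * 100.16 = 31510 Wh
Step 4: range = E_pack / consumption = 31510 / 212.1 = 148.6 km

148.6 km


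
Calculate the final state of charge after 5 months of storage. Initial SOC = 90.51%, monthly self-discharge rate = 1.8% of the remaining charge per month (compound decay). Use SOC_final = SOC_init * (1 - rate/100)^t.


decay = (1 - 1.8/100)^5 = 0.91318
SOC_final = 90.51 * 0.91318 = 82.65%

82.65%


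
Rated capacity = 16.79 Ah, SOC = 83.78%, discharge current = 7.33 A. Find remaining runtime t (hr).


Step 1: remaining = SOC/100 * C_total = 83.78/100 * 16.79 = 14.067 Ah
Step 2: t = remaining / I = 14.067 / 7.33 = 1.919 hr

1.919 hr


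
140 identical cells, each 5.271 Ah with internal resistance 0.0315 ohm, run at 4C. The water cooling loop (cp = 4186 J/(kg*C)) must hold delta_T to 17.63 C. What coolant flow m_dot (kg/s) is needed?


Step 1: I = 4 * 5.271 = 21.084 A
Step 2: Q_cell = I^2 * R = 21.084^2 * 0.0315 = 14.003 W
Step 3: Q_total = 140 * 14.003 = 1960.4 W
Step 4: m_dot = Q_total / (cp * dT) = 1960.4 / (4186 * 17.63) = 0.02656 kg/s

0.02656 kg/s


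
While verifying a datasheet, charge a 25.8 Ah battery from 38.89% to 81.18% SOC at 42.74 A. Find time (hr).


Step 1: dSOC = 81.18% - 38.89% = 42.29%
Step 2: delta_Ah = 25.8 * 42.29 / 100 = 10.911 Ah
Step 3: t = 10.911 / 42.74 = 0.2553 hr

0.2553 hr


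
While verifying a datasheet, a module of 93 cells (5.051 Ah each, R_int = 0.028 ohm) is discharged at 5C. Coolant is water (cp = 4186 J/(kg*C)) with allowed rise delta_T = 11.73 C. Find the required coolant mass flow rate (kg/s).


Step 1: I = 5 * 5.051 = 25.255 A
Step 2: Q_cell = I^2 * R = 25.255^2 * 0.028 = 17.859 W
Step 3: Q_total = 93 * 17.859 = 1660.9 W
Step 4: m_dot = Q_total / (cp * dT) = 1660.9 / (4186 * 11.73) = 0.03383 kg/s

0.03383 kg/s


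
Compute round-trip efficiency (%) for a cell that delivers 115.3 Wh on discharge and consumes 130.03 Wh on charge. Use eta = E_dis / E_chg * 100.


Round-trip efficiency = 115.3/130.03 * 100% = 88.67%

88.67%


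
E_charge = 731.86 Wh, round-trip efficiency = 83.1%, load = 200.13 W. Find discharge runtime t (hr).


Step 1: E_discharge = eta/100 * E_charge = 83.1/100 * 731.86 = 608.18 Wh
Step 2: t = E_discharge / P = 608.18 / 200.13 = 3.039 hr

3.039 hr


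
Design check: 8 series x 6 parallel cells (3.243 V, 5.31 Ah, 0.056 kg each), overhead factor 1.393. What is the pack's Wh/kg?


Step 1: V_pack = 8 * 3.243 = 25.944 V
Step 2: C_pack = 6 * 5.31 = 31.86 Ah
Step 3: E_pack = V_pack * C_pack = 25.944 * 31.86 = 826.58 Wh
Step 4: m_pack = 8 * 6 * 0.056 * 1.393 = 3.7444 kg
Step 5: ED = E_pack / m_pack = 826.58 / 3.7444 = 220.8 Wh/kg

220.8 Wh/kg


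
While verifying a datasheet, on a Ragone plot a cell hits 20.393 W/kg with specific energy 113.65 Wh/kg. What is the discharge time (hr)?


t = E / P = 113.65 / 20.393 = 5.573 hr

5.573 hr


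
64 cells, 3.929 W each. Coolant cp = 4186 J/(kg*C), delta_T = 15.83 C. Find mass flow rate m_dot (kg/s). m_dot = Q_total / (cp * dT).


Step 1: Total heat Q = 64 * 3.929 W = 251.46 W
Step 2: denom = cp * dT = 4186 * 15.83 = 66264
Step 3: m_dot = 251.46 / 66264 = 0.003795 kg/s

0.003795 kg/s


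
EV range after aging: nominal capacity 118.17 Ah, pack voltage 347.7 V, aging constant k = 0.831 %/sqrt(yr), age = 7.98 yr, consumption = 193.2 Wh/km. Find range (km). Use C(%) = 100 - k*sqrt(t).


Step 1: capacity retention = 100 - 0.831 * sqrt(7.98) = 100 - 0.831 * 2.8249 = 97.653%
Step 2: C_now = 118.17 * 97.653/100 = 115.4 Ah
Step 3: E_pack = V * C_now = 347.7 * 115.4 = 40125 Wh
Step 4: range = E_pack / consumption = 40125 / 193.2 = 207.7 km

207.7 km


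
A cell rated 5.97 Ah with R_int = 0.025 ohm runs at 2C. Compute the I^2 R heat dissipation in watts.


Step 1: I = C_rate * capacity = 2 * 5.97 = 11.94 A
Step 2: Q = I^2 * R = 11.94^2 * 0.025 = 142.56 * 0.025 = 3.564 W

3.564 W


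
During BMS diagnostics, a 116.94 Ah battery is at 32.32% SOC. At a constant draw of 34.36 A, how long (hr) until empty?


Step 1: remaining = SOC/100 * C_total = 32.32/100 * 116.94 = 37.795 Ah
Step 2: t = remaining / I = 37.795 / 34.36 = 1.100 hr

1.100 hr


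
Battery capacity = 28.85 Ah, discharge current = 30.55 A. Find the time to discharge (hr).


t = capacity / current = 28.85 / 30.55 = 0.9444 hr

0.9444 hr


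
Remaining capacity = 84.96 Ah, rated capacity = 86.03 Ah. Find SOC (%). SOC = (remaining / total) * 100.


SOC% = 84.96 / 86.03 * 100 = 98.76%

98.76%


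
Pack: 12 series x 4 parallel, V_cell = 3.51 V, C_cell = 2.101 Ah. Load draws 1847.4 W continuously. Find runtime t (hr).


Step 1: E_pack = Ns * V_cell * Np * C_cell = 12 * 3.51 * 4 * 2.101 = 353.98 Wh
Step 2: t = E_pack / P = 353.98 / 1847.4 = 0.1916 hr

0.1916 hr


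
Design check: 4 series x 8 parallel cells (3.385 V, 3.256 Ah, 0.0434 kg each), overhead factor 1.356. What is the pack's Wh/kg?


Step 1: V_pack = 4 * 3.385 = 13.54 V
Step 2: C_pack = 8 * 3.256 = 26.048 Ah
Step 3: E_pack = V_pack * C_pack = 13.54 * 26.048 = 352.69 Wh
Step 4: m_pack = 4 * 8 * 0.0434 * 1.356 = 1.8832 kg
Step 5: ED = E_pack / m_pack = 352.69 / 1.8832 = 187.3 Wh/kg

187.3 Wh/kg


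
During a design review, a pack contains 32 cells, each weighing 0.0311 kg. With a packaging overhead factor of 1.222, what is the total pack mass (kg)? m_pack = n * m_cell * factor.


m_pack = n * m_cell * overhead = 32 * 0.0311 * 1.222 = 1.216 kg

1.216 kg


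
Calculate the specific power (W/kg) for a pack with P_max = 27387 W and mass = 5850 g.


Convert: m = 5850 g = 5.85 kg
SP = P / m = 27387 / 5.85 = 4682 W/kg

4682 W/kg


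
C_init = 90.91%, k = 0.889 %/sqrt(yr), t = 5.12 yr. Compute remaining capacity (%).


sqrt(t) = sqrt(5.12) = 2.2627
C_final = 90.91 - 0.889 * 2.2627 = 88.90%

88.90%


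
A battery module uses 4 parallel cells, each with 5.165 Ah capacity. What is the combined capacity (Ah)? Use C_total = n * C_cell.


C_total = 4 * 5.165 = 20.66 Ah

20.66 Ah


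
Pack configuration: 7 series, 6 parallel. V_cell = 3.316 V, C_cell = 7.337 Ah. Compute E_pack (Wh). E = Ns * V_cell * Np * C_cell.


V_pack = 7 * 3.316 = 23.212 V
C_pack = 6 * 7.337 = 44.022 Ah
E = V_pack * C_pack = 23.212 * 44.022 = 1022 Wh

1022 Wh


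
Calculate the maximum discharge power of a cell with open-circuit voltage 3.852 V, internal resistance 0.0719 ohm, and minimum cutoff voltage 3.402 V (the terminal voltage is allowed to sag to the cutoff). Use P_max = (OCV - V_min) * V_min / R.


P_max = (OCV - V_min) * V_min / R = (3.852 - 3.402) * 3.402 / 0.0719 = 0.45 * 3.402 / 0.0719 = 21.29 W

21.29 W


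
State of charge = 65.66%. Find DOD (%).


DOD = 100 - SOC = 100 - 65.66 = 34.34%

34.34%


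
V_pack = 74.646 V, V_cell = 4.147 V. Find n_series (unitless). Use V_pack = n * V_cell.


Rearranging: n = V_pack / V_cell = 74.646 / 4.147 = 18 cells

18


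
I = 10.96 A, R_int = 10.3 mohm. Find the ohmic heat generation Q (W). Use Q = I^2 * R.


Convert: R = 10.3 mohm = 0.0103 ohm
I^2 = 120.12
Q = 120.12 * 0.0103 = 1.237 W

1.237 W


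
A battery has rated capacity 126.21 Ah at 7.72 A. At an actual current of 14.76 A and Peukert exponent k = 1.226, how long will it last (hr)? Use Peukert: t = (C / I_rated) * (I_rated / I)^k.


t_rated = C / I_rated = 126.21 / 7.72 = 16.348 hr
(I_rated/I)^k = (0.52304)^1.226 = 0.45178
t = t_rated * (I_rated/I)^k = 16.348 * 0.45178 = 7.386 hr

7.386 hr


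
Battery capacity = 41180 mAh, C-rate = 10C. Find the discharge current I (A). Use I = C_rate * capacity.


Convert: capacity = 41180 mAh = 41.18 Ah
I = C_rate * capacity = 10 * 41.18 = 411.8 A

411.8 A


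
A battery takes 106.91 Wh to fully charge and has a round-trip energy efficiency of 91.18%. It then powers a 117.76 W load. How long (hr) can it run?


Step 1: E_discharge = eta/100 * E_charge = 91.18/100 * 106.91 = 97.481 Wh
Step 2: t = E_discharge / P = 97.481 / 117.76 = 0.8278 hr

0.8278 hr


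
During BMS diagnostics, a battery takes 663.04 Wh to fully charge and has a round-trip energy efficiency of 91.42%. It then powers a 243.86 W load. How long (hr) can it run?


Step 1: E_discharge = eta/100 * E_charge = 91.42/100 * 663.04 = 606.15 Wh
Step 2: t = E_discharge / P = 606.15 / 243.86 = 2.486 hr

2.486 hr


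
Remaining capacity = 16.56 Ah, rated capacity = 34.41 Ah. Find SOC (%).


SOC% = 16.56 / 34.41 * 100 = 48.13%

48.13%


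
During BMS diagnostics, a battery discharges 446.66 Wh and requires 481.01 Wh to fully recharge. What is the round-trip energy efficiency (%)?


Round-trip efficiency = 446.66/481.01 * 100% = 92.86%

92.86%


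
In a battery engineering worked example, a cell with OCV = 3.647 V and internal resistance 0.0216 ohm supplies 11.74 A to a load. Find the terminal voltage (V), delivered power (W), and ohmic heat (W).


Step 1: V_terminal = OCV - I*R = 3.647 - 11.74 * 0.0216 = 3.3934 V
Step 2: P_out = V_terminal * I = 3.3934 * 11.74 = 39.84 W
Step 3: Q = I^2 * R = 11.74^2 * 0.0216 = 2.977 W

V=3.3934 V, P=39.84 W, Q=2.977 W


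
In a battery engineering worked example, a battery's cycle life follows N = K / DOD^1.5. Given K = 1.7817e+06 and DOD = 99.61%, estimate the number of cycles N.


DOD^1.5 = 994.16
N = K / DOD^1.5 = 1.7817e+06 / 994.16 = 1792

1792 cycles


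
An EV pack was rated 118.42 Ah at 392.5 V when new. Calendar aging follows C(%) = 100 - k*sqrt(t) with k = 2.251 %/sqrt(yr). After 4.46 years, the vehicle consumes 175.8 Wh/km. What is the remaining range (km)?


Step 1: capacity retention = 100 - 2.251 * sqrt(4.46) = 100 - 2.251 * 2.1119 = 95.246%
Step 2: C_now = 118.42 * 95.246/100 = 112.79 Ah
Step 3: E_pack = V * C_now = 392.5 * 112.79 = 44270 Wh
Step 4: range = E_pack / consumption = 44270 / 175.8 = 251.8 km

251.8 km


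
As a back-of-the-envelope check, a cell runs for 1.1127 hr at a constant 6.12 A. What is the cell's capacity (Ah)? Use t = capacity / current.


C = I * t = 6.12 * 1.1127 = 6.810 Ah

6.810 Ah


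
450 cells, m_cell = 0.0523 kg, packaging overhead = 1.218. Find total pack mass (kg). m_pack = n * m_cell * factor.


Cell mass sum = 450 * 0.0523 = 23.535 kg
With overhead 1.218: m_pack = 23.535 * 1.218 = 28.67 kg

28.67 kg


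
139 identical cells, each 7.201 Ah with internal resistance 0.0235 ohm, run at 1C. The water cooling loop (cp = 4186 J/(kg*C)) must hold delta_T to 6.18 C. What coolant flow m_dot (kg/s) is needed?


Step 1: I = 1 * 7.201 = 7.201 A
Step 2: Q_cell = I^2 * R = 7.201^2 * 0.0235 = 1.2186 W
Step 3: Q_total = 139 * 1.2186 = 169.39 W
Step 4: m_dot = Q_total / (cp * dT) = 169.39 / (4186 * 6.18) = 0.006548 kg/s

0.006548 kg/s


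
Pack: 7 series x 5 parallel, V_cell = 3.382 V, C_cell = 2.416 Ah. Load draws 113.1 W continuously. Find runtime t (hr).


Step 1: E_pack = Ns * V_cell * Np * C_cell = 7 * 3.382 * 5 * 2.416 = 285.98 Wh
Step 2: t = E_pack / P = 285.98 / 113.1 = 2.529 hr

2.529 hr


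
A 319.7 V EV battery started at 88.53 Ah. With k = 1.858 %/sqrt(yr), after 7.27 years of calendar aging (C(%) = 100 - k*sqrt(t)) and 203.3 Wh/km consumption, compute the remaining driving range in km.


Step 1: capacity retention = 100 - 1.858 * sqrt(7.27) = 100 - 1.858 * 2.6963 = 94.99%
Step 2: C_now = 88.53 * 94.99/100 = 84.095 Ah
Step 3: E_pack = V * C_now = 319.7 * 84.095 = 26885 Wh
Step 4: range = E_pack / consumption = 26885 / 203.3 = 132.2 km

132.2 km


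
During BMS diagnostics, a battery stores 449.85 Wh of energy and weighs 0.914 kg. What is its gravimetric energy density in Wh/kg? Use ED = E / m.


Specific energy = 449.85 Wh / 0.914 kg = 492.2 Wh/kg

492.2 Wh/kg


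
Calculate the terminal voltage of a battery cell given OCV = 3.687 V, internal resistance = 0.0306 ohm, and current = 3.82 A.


IR drop = 3.82 * 0.0306 = 0.11689 V
V = 3.687 - 0.11689 = 3.570 V

3.570 V


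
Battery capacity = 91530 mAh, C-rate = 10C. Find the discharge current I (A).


Convert: capacity = 91530 mAh = 91.53 Ah
At 10C: I = 10 * 91.53 Ah = 915.3 A

915.3 A


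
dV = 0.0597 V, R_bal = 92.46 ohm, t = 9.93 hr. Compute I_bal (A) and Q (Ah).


First, Ohm's law: I_bal = 0.0597 V / 92.46 ohm = 6.4568e-04 A
Then Q = I * t = 6.4568e-04 A * 9.93 hr = 0.006412 Ah

I=6.4568e-04 A, Q=0.006412 Ah


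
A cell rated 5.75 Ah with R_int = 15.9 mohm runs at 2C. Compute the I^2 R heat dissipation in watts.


Convert: R = 15.9 mohm = 0.0159 ohm
Step 1: I = C_rate * capacity = 2 * 5.75 = 11.5 A
Step 2: Q = I^2 * R = 11.5^2 * 0.0159 = 132.25 * 0.0159 = 2.103 W

2.103 W


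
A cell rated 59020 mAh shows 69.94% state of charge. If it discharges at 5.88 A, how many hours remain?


Convert: C_total = 59020 mAh = 59.02 Ah
Step 1: remaining = SOC/100 * C_total = 69.94/100 * 59.02 = 41.279 Ah
Step 2: t = remaining / I = 41.279 / 5.88 = 7.020 hr

7.020 hr


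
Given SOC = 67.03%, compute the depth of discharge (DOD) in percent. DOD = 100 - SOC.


Complement of SOC: DOD = 100% - 67.03% = 32.97%

32.97%


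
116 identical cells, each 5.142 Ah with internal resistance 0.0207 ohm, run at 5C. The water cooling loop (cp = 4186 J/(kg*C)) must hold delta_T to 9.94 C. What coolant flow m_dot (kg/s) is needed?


Step 1: I = 5 * 5.142 = 25.71 A
Step 2: Q_cell = I^2 * R = 25.71^2 * 0.0207 = 13.683 W
Step 3: Q_total = 116 * 13.683 = 1587.2 W
Step 4: m_dot = Q_total / (cp * dT) = 1587.2 / (4186 * 9.94) = 0.03815 kg/s

0.03815 kg/s


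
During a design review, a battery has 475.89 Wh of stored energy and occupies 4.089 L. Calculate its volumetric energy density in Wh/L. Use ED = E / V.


ED = E / V = 475.89 / 4.089 = 116.4 Wh/L

116.4 Wh/L


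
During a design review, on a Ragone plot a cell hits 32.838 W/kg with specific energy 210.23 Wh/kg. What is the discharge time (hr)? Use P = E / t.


t = E / P = 210.23 / 32.838 = 6.402 hr

6.402 hr


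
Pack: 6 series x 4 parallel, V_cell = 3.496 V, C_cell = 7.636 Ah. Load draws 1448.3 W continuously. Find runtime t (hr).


Step 1: E_pack = Ns * V_cell * Np * C_cell = 6 * 3.496 * 4 * 7.636 = 640.69 Wh
Step 2: t = E_pack / P = 640.69 / 1448.3 = 0.4424 hr

0.4424 hr


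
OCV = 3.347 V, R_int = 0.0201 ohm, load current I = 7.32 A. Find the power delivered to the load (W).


Step 1: V_terminal = OCV - I*R = 3.347 - 7.32 * 0.0201 = 3.1999 V
Step 2: P_out = V_terminal * I = 3.1999 * 7.32 = 23.42 W

23.42 W


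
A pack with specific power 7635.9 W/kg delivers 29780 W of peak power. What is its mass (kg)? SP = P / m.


m = P / SP = 29780 / 7635.9 = 3.900 kg

3.900 kg


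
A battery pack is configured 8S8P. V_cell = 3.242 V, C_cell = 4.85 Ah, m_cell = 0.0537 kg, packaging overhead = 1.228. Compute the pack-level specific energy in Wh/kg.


Step 1: V_pack = 8 * 3.242 = 25.936 V
Step 2: C_pack = 8 * 4.85 = 38.8 Ah
Step 3: E_pack = V_pack * C_pack = 25.936 * 38.8 = 1006.3 Wh
Step 4: m_pack = 8 * 8 * 0.0537 * 1.228 = 4.2204 kg
Step 5: ED = E_pack / m_pack = 1006.3 / 4.2204 = 238.4 Wh/kg

238.4 Wh/kg


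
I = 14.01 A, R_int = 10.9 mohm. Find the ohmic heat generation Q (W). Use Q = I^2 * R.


Convert: R = 10.9 mohm = 0.0109 ohm
Q = I^2 * R = 14.01^2 * 0.0109 = 2.139 W

2.139 W


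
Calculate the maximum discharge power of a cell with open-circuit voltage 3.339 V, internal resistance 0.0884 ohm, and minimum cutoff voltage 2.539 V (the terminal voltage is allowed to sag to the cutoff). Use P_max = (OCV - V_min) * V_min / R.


dV = OCV - V_min = 0.8 V (so I_max = dV / R)
P_max = dV * V_min / R = 0.8 * 2.539 / 0.0884 = 22.98 W

22.98 W


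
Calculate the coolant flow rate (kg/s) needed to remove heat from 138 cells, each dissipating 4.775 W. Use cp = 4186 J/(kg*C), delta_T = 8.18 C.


Step 1: Total heat Q = 138 * 4.775 W = 658.95 W
Step 2: denom = cp * dT = 4186 * 8.18 = 34241
Step 3: m_dot = 658.95 / 34241 = 0.01924 kg/s

0.01924 kg/s


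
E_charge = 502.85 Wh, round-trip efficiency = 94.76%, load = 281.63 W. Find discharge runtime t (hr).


Step 1: E_discharge = eta/100 * E_charge = 94.76/100 * 502.85 = 476.5 Wh
Step 2: t = E_discharge / P = 476.5 / 281.63 = 1.692 hr

1.692 hr


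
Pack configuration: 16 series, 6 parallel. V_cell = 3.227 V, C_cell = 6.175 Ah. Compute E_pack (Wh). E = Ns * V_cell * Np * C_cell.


V_pack = 16 * 3.227 = 51.632 V
C_pack = 6 * 6.175 = 37.05 Ah
E = V_pack * C_pack = 51.632 * 37.05 = 1913 Wh

1913 Wh


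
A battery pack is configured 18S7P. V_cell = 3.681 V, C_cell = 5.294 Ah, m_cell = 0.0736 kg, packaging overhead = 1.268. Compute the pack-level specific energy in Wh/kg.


Step 1: V_pack = 18 * 3.681 = 66.258 V
Step 2: C_pack = 7 * 5.294 = 37.058 Ah
Step 3: E_pack = V_pack * C_pack = 66.258 * 37.058 = 2455.4 Wh
Step 4: m_pack = 18 * 7 * 0.0736 * 1.268 = 11.759 kg
Step 5: ED = E_pack / m_pack = 2455.4 / 11.759 = 208.8 Wh/kg

208.8 Wh/kg


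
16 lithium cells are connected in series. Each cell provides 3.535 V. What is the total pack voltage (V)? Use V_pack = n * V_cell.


Series voltages add: 16 * 3.535 V = 56.56 V

56.56 V


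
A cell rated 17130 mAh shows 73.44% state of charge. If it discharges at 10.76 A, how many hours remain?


Convert: C_total = 17130 mAh = 17.13 Ah
Step 1: remaining = SOC/100 * C_total = 73.44/100 * 17.13 = 12.58 Ah
Step 2: t = remaining / I = 12.58 / 10.76 = 1.169 hr

1.169 hr


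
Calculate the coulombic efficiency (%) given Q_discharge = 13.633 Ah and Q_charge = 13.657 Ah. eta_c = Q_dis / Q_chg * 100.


Coulombic efficiency = 13.633/13.657 * 100% = 99.82%

99.82%


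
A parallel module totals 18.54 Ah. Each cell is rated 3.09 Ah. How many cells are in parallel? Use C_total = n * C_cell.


n = C_total / C_cell = 18.54 / 3.09 = 6

6


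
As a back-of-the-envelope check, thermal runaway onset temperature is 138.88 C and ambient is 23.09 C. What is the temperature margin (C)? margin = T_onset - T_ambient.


margin = T_onset - T_ambient = 138.88 - 23.09 = 115.79 C

115.79 C


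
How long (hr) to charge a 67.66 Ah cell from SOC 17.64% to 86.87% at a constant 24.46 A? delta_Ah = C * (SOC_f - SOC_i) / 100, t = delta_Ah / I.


Step 1: dSOC = 86.87% - 17.64% = 69.23%
Step 2: delta_Ah = 67.66 * 69.23 / 100 = 46.841 Ah
Step 3: t = 46.841 / 24.46 = 1.915 hr

1.915 hr


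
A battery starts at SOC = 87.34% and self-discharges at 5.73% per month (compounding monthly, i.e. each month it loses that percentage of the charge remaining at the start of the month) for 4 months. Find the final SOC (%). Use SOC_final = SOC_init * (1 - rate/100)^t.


decay = (1 - 5.73/100)^4 = 0.78976
SOC_final = 87.34 * 0.78976 = 68.98%

68.98%


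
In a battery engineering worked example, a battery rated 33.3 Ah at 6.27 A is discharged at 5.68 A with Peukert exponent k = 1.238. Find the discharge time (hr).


t_rated = C / I_rated = 33.3 / 6.27 = 5.311 hr
(I_rated/I)^k = (1.1039)^1.238 = 1.1302
t = t_rated * (I_rated/I)^k = 5.311 * 1.1302 = 6.002 hr

6.002 hr


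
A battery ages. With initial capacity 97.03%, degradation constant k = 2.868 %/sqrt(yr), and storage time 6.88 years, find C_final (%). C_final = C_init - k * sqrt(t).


sqrt(t) = sqrt(6.88) = 2.623
C_final = 97.03 - 2.868 * 2.623 = 89.51%

89.51%


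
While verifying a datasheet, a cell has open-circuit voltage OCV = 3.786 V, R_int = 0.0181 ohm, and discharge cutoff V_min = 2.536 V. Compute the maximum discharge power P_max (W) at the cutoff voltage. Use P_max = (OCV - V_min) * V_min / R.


dV = OCV - V_min = 1.25 V (so I_max = dV / R)
P_max = dV * V_min / R = 1.25 * 2.536 / 0.0181 = 175.1 W

175.1 W


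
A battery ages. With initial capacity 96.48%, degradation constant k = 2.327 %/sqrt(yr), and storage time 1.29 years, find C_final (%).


Step 1: sqrt(1.29 yr) = 1.1358
Step 2: drop = 2.327 * 1.1358 = 2.643
Step 3: C_final = 96.48 - 2.643 = 93.84%

93.84%


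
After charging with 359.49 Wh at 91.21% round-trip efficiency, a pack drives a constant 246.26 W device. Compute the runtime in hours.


Step 1: E_discharge = eta/100 * E_charge = 91.21/100 * 359.49 = 327.89 Wh
Step 2: t = E_discharge / P = 327.89 / 246.26 = 1.331 hr

1.331 hr


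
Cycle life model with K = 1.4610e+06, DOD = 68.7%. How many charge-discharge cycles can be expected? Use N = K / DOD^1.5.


Step 1: DOD^1.5 = 68.7^1.5 = 569.42
Step 2: N = 1.4610e+06 / 569.42 = 2566 cycles

2566 cycles


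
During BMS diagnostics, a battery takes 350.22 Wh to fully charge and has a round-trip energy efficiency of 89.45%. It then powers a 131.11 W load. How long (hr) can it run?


Step 1: E_discharge = eta/100 * E_charge = 89.45/100 * 350.22 = 313.27 Wh
Step 2: t = E_discharge / P = 313.27 / 131.11 = 2.389 hr

2.389 hr


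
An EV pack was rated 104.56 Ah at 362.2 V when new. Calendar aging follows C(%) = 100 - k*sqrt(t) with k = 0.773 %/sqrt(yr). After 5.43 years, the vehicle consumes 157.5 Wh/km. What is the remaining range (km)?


Step 1: capacity retention = 100 - 0.773 * sqrt(5.43) = 100 - 0.773 * 2.3302 = 98.199%
Step 2: C_now = 104.56 * 98.199/100 = 102.68 Ah
Step 3: E_pack = V * C_now = 362.2 * 102.68 = 37191 Wh
Step 4: range = E_pack / consumption = 37191 / 157.5 = 236.1 km

236.1 km


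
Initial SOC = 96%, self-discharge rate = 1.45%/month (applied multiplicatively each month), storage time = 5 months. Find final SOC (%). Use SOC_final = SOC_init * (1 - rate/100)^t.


Monthly retention factor = 1 - 1.45/100 = 0.9855
Over 5 months: factor^5 = 0.92957
SOC_final = 96 * 0.92957 = 89.24%

89.24%


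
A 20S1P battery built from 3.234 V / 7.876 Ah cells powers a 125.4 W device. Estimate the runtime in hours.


Step 1: E_pack = Ns * V_cell * Np * C_cell = 20 * 3.234 * 1 * 7.876 = 509.42 Wh
Step 2: t = E_pack / P = 509.42 / 125.4 = 4.062 hr

4.062 hr


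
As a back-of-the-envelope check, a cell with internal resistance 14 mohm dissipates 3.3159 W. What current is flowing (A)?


Convert: R = 14 mohm = 0.014 ohm
I = sqrt(Q / R) = sqrt(3.3159 / 0.014) = sqrt(236.85) = 15.39 A

15.39 A


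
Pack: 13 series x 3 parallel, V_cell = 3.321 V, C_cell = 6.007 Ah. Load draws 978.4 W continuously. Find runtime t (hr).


Step 1: E_pack = Ns * V_cell * Np * C_cell = 13 * 3.321 * 3 * 6.007 = 778.02 Wh
Step 2: t = E_pack / P = 778.02 / 978.4 = 0.7952 hr

0.7952 hr


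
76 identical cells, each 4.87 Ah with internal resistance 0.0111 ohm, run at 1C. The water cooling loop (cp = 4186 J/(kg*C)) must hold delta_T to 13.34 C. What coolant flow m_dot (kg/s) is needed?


Step 1: I = 1 * 4.87 = 4.87 A
Step 2: Q_cell = I^2 * R = 4.87^2 * 0.0111 = 0.26326 W
Step 3: Q_total = 76 * 0.26326 = 20.008 W
Step 4: m_dot = Q_total / (cp * dT) = 20.008 / (4186 * 13.34) = 3.583e-04 kg/s

3.583e-04 kg/s


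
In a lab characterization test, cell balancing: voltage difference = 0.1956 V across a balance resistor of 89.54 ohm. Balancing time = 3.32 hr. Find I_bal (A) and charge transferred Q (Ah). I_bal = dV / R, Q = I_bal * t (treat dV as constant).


I_bal = dV / R = 0.1956 / 89.54 = 0.0021845 A
Q = I_bal * t = 0.0021845 * 3.32 = 0.007253 Ah

I=0.0021845 A, Q=0.007253 Ah


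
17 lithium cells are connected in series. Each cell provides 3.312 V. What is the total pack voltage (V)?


With 17 cells in series at 3.312 V each, V_pack = 56.304 V

56.304 V
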